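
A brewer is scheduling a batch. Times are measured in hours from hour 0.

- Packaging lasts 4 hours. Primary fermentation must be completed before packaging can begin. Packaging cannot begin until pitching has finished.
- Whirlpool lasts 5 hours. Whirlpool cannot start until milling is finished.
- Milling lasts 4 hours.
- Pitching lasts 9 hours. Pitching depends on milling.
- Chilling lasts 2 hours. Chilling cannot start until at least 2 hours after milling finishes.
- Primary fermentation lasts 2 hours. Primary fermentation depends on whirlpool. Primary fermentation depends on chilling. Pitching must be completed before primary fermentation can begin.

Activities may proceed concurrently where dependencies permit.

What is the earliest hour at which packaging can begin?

Milling can start immediately at hour 0; it finishes at hour 4.
Pitching waits on milling (finishes hour 4), so it starts at hour 4 and finishes at 4 + 9 = hour 13.
Chilling cannot begin until milling (finishes hour 4, plus 2-hour gap → hour 6). It runs from hour 6 to 6 + 2 = hour 8.
Whirlpool cannot begin until milling (finishes hour 4). It runs from hour 4 to 4 + 5 = hour 9.
Primary fermentation cannot start until whirlpool (finishes hour 9); chilling (finishes hour 8); pitching (finishes hour 13). The controlling bound is hour 13, so primary fermentation finishes at 13 + 2 = hour 15.
Packaging waits on primary fermentation (finishes hour 15); pitching (finishes hour 13). The latest of these is hour 15, which is the earliest packaging can start.

15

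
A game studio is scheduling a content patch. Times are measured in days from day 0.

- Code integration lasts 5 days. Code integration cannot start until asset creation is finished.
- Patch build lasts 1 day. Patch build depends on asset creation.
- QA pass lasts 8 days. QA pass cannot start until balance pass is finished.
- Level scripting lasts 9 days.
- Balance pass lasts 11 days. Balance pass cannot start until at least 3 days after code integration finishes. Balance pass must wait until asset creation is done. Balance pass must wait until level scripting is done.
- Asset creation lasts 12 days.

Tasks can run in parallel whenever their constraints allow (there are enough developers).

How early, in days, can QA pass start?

Level scripting can start immediately at day 0; it finishes at day 9.
Nothing blocks asset creation, so it runs from day 0 to day 12.
After asset creation (finishes day 12), code integration can start at day 12 and finishes at day 17.
Balance pass needs all of code integration (finishes day 17, plus 3-day gap → day 20); asset creation (finishes day 12); level scripting (finishes day 9). That puts its earliest start at day 20; it finishes at 20 + 11 = day 31.
QA pass waits on balance pass (finishes day 31), so the earliest it can start is day 31.

31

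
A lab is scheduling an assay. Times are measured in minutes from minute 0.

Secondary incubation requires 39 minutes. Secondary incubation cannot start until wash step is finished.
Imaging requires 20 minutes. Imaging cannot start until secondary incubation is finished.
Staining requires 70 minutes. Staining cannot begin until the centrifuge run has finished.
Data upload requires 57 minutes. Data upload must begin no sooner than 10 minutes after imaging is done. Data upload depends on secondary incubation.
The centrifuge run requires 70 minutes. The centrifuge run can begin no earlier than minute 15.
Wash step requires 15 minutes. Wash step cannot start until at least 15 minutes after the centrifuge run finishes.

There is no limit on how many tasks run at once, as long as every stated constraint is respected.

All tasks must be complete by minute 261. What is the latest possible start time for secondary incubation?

135

To finish by minute 261, data upload (duration 57) must start no later than minute 204.
Since data upload (must start by minute 204, minus 10-minute gap → minute 194) depends on it, imaging must finish by minute 194. Backing off its 20-minute duration gives a latest start of minute 174.
Secondary incubation feeds imaging (must start by minute 174); data upload (must start by minute 204). Taking the minimum, secondary incubation must finish by minute 174 and start by 174 − 39 = minute 135.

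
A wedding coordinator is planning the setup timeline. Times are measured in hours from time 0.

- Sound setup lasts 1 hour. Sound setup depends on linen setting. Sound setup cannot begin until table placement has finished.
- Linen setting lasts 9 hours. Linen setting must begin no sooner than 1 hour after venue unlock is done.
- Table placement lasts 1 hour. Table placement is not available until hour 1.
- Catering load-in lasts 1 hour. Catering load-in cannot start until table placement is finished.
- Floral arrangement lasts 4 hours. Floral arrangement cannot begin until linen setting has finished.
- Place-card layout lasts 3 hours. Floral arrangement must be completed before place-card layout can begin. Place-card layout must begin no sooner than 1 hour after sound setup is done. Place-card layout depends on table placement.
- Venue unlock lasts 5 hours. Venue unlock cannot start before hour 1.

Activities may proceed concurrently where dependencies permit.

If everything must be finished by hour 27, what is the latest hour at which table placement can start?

21

To finish by hour 27, place-card layout (duration 3) must start no later than hour 24.
Sound setup feeds into place-card layout (must start by hour 24, minus 1-hour gap → hour 23); so sound setup must finish by hour 23 and therefore start by hour 22.
Catering load-in has no dependents, so it just needs to finish by hour 27. Starting by 27 − 1 = hour 26 achieves that.
Table placement has several dependents: sound setup (must start by hour 22); catering load-in (must start by hour 26); place-card layout (must start by hour 24). The earliest of those limits is hour 22, so table placement must start by 22 − 1 = hour 21.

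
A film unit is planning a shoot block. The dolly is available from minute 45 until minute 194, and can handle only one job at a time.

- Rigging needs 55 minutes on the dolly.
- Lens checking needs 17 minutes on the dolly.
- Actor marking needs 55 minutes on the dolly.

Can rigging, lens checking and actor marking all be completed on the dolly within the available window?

The dolly window is 194 − 45 = 149 minutes.
Running back to back, the jobs need 55 + 17 + 55 = 127 minutes on the dolly.
Since 127 ≤ 149, they fit within the window.

Yes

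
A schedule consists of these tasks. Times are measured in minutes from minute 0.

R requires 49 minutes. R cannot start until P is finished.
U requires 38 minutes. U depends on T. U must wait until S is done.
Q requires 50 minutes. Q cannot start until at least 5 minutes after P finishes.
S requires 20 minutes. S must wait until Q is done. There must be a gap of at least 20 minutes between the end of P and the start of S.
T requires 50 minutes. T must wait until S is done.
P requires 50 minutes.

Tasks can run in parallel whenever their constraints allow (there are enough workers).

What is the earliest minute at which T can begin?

P can start immediately at minute 0; it finishes at minute 50.
After P (finishes minute 50, plus 5-minute gap → minute 55), Q can start at minute 55 and finishes at minute 105.
For S: Q (finishes minute 105); P (finishes minute 50, plus 20-minute gap → minute 70). Taking the maximum gives a start of minute 105, and it finishes at 105 + 20 = minute 125.
T waits on S (finishes minute 125), so the earliest it can start is minute 125.

125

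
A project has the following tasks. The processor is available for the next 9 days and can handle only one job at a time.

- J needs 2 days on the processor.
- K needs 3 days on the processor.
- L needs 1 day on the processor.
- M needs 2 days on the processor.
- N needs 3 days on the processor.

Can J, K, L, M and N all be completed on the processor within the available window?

No

Running back to back, the jobs need 2 + 3 + 1 + 2 + 3 = 11 days on the processor.
Since 11 > 9, they cannot all fit.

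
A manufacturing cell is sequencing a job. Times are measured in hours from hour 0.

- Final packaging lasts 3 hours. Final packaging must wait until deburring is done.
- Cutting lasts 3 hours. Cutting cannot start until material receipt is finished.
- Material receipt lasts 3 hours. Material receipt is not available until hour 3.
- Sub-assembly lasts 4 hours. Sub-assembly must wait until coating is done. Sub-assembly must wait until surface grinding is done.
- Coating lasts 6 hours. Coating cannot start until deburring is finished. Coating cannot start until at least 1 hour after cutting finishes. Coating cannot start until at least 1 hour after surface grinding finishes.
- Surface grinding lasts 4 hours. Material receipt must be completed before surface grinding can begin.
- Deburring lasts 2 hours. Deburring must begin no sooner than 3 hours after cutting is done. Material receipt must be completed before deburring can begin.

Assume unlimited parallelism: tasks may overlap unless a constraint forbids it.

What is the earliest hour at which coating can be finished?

20

Material receipt waits on its own release at hour 3, so it starts at hour 3 and finishes at 3 + 3 = hour 6.
Surface grinding waits on material receipt (finishes hour 6), so it starts at hour 6 and finishes at 6 + 4 = hour 10.
After material receipt (finishes hour 6), cutting can start at hour 6 and finishes at hour 9.
Deburring cannot start until cutting (finishes hour 9, plus 3-hour gap → hour 12); material receipt (finishes hour 6). The controlling bound is hour 12, so deburring finishes at 12 + 2 = hour 14.
Coating has to wait for deburring (finishes hour 14); cutting (finishes hour 9, plus 1-hour gap → hour 10); surface grinding (finishes hour 10, plus 1-hour gap → hour 11). The latest of these is hour 14, so coating runs hour 14 to 14 + 6 = hour 20.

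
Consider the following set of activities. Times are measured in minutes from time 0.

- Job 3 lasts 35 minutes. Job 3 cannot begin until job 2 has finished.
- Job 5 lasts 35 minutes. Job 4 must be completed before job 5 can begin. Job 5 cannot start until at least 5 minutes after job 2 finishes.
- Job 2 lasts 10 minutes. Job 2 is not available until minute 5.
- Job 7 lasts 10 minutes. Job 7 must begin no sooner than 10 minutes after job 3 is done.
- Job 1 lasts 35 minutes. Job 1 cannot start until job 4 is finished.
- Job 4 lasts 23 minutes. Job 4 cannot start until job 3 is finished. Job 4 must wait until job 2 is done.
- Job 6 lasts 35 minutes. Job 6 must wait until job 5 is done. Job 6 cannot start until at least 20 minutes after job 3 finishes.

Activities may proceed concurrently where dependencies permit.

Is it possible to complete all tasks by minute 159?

Job 2 waits on its own release at minute 5, so it starts at minute 5 and finishes at 5 + 10 = minute 15.
Job 3 cannot begin until job 2 (finishes minute 15). It runs from minute 15 to 15 + 35 = minute 50.
After job 3 (finishes minute 50, plus 10-minute gap → minute 60), job 7 can start at minute 60 and finishes at minute 70.
For job 4: job 3 (finishes minute 50); job 2 (finishes minute 15). Taking the maximum gives a start of minute 50, and it finishes at 50 + 23 = minute 73.
Job 5 needs all of job 4 (finishes minute 73); job 2 (finishes minute 15, plus 5-minute gap → minute 20). That puts its earliest start at minute 73; it finishes at 73 + 35 = minute 108.
Job 6 needs all of job 5 (finishes minute 108); job 3 (finishes minute 50, plus 20-minute gap → minute 70). That puts its earliest start at minute 108; it finishes at 108 + 35 = minute 143.
Job 1 cannot begin until job 4 (finishes minute 73). It runs from minute 73 to 73 + 35 = minute 108.
Every task is finished by minute 143, which is no later than the deadline of 159, so the schedule is feasible.

Yes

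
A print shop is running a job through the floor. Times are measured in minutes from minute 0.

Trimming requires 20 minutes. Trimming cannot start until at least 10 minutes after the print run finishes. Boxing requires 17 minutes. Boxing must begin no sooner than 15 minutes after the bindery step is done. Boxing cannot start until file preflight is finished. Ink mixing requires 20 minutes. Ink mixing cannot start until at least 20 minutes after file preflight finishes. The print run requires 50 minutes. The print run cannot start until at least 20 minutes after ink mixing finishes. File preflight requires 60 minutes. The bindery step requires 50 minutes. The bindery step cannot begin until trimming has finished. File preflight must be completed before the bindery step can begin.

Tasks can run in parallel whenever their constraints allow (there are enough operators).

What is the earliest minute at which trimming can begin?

Nothing blocks file preflight, so it runs from minute 0 to minute 60.
Ink mixing waits on file preflight (finishes minute 60, plus 20-minute gap → minute 80), so it starts at minute 80 and finishes at 80 + 20 = minute 100.
The print run waits on ink mixing (finishes minute 100, plus 20-minute gap → minute 120), so it starts at minute 120 and finishes at 120 + 50 = minute 170.
Trimming waits on the print run (finishes minute 170, plus 10-minute gap → minute 180), so the earliest it can start is minute 180.

180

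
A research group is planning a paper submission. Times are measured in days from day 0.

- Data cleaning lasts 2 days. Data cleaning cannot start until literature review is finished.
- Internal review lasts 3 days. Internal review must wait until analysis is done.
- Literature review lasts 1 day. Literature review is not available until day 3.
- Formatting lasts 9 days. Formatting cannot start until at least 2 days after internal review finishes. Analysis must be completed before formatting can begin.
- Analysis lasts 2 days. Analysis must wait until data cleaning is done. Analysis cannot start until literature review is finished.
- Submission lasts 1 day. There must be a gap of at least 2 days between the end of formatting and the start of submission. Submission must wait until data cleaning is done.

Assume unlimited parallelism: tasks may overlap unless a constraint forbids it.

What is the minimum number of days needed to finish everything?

After its own release at day 3, literature review can start at day 3 and finishes at day 4.
Data cleaning cannot begin until literature review (finishes day 4). It runs from day 4 to 4 + 2 = day 6.
Analysis needs all of data cleaning (finishes day 6); literature review (finishes day 4). That puts its earliest start at day 6; it finishes at 6 + 2 = day 8.
Internal review waits on analysis (finishes day 8), so it starts at day 8 and finishes at 8 + 3 = day 11.
Formatting has to wait for internal review (finishes day 11, plus 2-day gap → day 13); analysis (finishes day 8). The latest of these is day 13, so formatting runs day 13 to 13 + 9 = day 22.
Submission has to wait for formatting (finishes day 22, plus 2-day gap → day 24); data cleaning (finishes day 6). The latest of these is day 24, so submission runs day 24 to 24 + 1 = day 25.
All tasks are finished once the last one completes. Finish times: Literature review at 4, Data cleaning at 6, Analysis at 8, Internal review at 11, Formatting at 22, Submission at 25. The latest is day 25.

25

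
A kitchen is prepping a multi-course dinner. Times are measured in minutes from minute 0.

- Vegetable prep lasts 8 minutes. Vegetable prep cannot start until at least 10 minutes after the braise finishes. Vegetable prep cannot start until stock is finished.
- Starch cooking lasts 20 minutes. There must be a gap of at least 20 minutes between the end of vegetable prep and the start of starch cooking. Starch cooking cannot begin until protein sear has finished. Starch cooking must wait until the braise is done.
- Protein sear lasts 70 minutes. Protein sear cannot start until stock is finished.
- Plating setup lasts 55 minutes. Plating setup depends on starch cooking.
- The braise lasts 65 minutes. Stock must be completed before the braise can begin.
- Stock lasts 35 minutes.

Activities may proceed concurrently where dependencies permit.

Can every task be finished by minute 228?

Nothing blocks stock, so it runs from minute 0 to minute 35.
Protein sear waits on stock (finishes minute 35), so it starts at minute 35 and finishes at 35 + 70 = minute 105.
The braise cannot begin until stock (finishes minute 35). It runs from minute 35 to 35 + 65 = minute 100.
For vegetable prep: the braise (finishes minute 100, plus 10-minute gap → minute 110); stock (finishes minute 35). Taking the maximum gives a start of minute 110, and it finishes at 110 + 8 = minute 118.
Starch cooking has to wait for vegetable prep (finishes minute 118, plus 20-minute gap → minute 138); protein sear (finishes minute 105); the braise (finishes minute 100). The latest of these is minute 138, so starch cooking runs minute 138 to 138 + 20 = minute 158.
Plating setup waits on starch cooking (finishes minute 158), so it starts at minute 158 and finishes at 158 + 55 = minute 213.
Every task is finished by minute 213, which is no later than the deadline of 228, so the schedule is feasible.

Yes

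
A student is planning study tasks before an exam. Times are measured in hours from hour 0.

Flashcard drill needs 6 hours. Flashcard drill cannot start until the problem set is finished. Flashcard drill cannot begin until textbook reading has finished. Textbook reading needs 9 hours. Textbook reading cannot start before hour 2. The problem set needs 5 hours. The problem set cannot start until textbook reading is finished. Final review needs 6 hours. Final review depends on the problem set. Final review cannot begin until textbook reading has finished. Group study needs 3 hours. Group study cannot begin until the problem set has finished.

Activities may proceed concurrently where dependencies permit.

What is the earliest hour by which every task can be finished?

22

Textbook reading waits on its own release at hour 2, so it starts at hour 2 and finishes at 2 + 9 = hour 11.
After textbook reading (finishes hour 11), the problem set can start at hour 11 and finishes at hour 16.
Final review cannot start until the problem set (finishes hour 16); textbook reading (finishes hour 11). The controlling bound is hour 16, so final review finishes at 16 + 6 = hour 22.
Group study cannot begin until the problem set (finishes hour 16). It runs from hour 16 to 16 + 3 = hour 19.
For flashcard drill: the problem set (finishes hour 16); textbook reading (finishes hour 11). Taking the maximum gives a start of hour 16, and it finishes at 16 + 6 = hour 22.
All tasks are finished once the last one completes. Finish times: Textbook reading at 11, The problem set at 16, Flashcard drill at 22, Group study at 19, Final review at 22. The latest is hour 22.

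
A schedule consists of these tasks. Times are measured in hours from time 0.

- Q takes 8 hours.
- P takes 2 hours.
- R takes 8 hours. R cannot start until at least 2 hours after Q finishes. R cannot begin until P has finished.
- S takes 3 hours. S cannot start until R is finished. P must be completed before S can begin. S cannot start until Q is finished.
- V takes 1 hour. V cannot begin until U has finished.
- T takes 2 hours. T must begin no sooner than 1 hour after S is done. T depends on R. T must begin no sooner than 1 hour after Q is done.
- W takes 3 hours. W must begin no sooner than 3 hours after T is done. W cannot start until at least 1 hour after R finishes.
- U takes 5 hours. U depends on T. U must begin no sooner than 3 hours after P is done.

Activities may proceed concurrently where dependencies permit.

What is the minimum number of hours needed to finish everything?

30

Q can start immediately at hour 0; it finishes at hour 8.
Nothing blocks P, so it runs from hour 0 to hour 2.
R needs all of Q (finishes hour 8, plus 2-hour gap → hour 10); P (finishes hour 2). That puts its earliest start at hour 10; it finishes at 10 + 8 = hour 18.
S needs all of R (finishes hour 18); P (finishes hour 2); Q (finishes hour 8). That puts its earliest start at hour 18; it finishes at 18 + 3 = hour 21.
T cannot start until S (finishes hour 21, plus 1-hour gap → hour 22); R (finishes hour 18); Q (finishes hour 8, plus 1-hour gap → hour 9). The controlling bound is hour 22, so T finishes at 22 + 2 = hour 24.
W has to wait for T (finishes hour 24, plus 3-hour gap → hour 27); R (finishes hour 18, plus 1-hour gap → hour 19). The latest of these is hour 27, so W runs hour 27 to 27 + 3 = hour 30.
U has to wait for T (finishes hour 24); P (finishes hour 2, plus 3-hour gap → hour 5). The latest of these is hour 24, so U runs hour 24 to 24 + 5 = hour 29.
After U (finishes hour 29), V can start at hour 29 and finishes at hour 30.
All tasks are finished once the last one completes. Finish times: P at 2, Q at 8, R at 18, S at 21, T at 24, U at 29, V at 30, W at 30. The latest is hour 30.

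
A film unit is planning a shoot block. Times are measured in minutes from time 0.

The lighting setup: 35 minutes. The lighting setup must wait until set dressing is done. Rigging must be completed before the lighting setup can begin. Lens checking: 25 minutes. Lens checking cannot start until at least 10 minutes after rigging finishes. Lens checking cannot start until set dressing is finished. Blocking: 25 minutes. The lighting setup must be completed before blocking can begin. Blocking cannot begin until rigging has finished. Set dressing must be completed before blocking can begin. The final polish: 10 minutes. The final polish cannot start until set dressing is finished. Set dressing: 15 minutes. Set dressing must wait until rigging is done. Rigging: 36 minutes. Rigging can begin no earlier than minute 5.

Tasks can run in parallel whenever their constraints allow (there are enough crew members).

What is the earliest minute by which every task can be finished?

Rigging waits on its own release at minute 5, so it starts at minute 5 and finishes at 5 + 36 = minute 41.
Set dressing waits on rigging (finishes minute 41), so it starts at minute 41 and finishes at 41 + 15 = minute 56.
After set dressing (finishes minute 56), the final polish can start at minute 56 and finishes at minute 66.
Lens checking cannot start until rigging (finishes minute 41, plus 10-minute gap → minute 51); set dressing (finishes minute 56). The controlling bound is minute 56, so lens checking finishes at 56 + 25 = minute 81.
For the lighting setup: set dressing (finishes minute 56); rigging (finishes minute 41). Taking the maximum gives a start of minute 56, and it finishes at 56 + 35 = minute 91.
Blocking cannot start until the lighting setup (finishes minute 91); rigging (finishes minute 41); set dressing (finishes minute 56). The controlling bound is minute 91, so blocking finishes at 91 + 25 = minute 116.
All tasks are finished once the last one completes. Finish times: Rigging at 41, Set dressing at 56, The lighting setup at 91, Lens checking at 81, Blocking at 116, The final polish at 66. The latest is minute 116.

116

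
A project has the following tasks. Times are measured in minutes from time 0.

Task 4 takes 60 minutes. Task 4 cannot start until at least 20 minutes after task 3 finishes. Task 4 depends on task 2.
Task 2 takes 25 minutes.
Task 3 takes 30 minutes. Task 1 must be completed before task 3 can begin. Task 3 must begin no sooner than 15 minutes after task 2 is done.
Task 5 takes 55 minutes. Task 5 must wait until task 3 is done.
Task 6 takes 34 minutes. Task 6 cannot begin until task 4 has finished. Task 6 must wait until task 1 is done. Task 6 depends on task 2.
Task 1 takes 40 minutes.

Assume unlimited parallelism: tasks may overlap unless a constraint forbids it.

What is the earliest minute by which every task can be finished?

184

Task 2 has no prerequisites, so it starts at minute 0 and finishes at minute 25.
Nothing blocks task 1, so it runs from minute 0 to minute 40.
Task 3 cannot start until task 1 (finishes minute 40); task 2 (finishes minute 25, plus 15-minute gap → minute 40). The controlling bound is minute 40, so task 3 finishes at 40 + 30 = minute 70.
Task 5 waits on task 3 (finishes minute 70), so it starts at minute 70 and finishes at 70 + 55 = minute 125.
Task 4 cannot start until task 3 (finishes minute 70, plus 20-minute gap → minute 90); task 2 (finishes minute 25). The controlling bound is minute 90, so task 4 finishes at 90 + 60 = minute 150.
Task 6 cannot start until task 4 (finishes minute 150); task 1 (finishes minute 40); task 2 (finishes minute 25). The controlling bound is minute 150, so task 6 finishes at 150 + 34 = minute 184.
All tasks are finished once the last one completes. Finish times: Task 1 at 40, Task 2 at 25, Task 3 at 70, Task 4 at 150, Task 5 at 125, Task 6 at 184. The latest is minute 184.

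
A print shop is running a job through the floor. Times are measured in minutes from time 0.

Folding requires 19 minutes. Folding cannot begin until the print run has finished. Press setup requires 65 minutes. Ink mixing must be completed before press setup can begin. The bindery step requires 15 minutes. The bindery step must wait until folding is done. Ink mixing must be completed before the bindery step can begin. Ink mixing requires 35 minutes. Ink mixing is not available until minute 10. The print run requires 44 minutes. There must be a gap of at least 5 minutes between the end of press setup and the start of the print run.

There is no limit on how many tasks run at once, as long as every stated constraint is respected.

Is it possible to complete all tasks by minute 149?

No

Ink mixing cannot begin until its own release at minute 10. It runs from minute 10 to 10 + 35 = minute 45.
Press setup cannot begin until ink mixing (finishes minute 45). It runs from minute 45 to 45 + 65 = minute 110.
The print run cannot begin until press setup (finishes minute 110, plus 5-minute gap → minute 115). It runs from minute 115 to 115 + 44 = minute 159.
After the print run (finishes minute 159), folding can start at minute 159 and finishes at minute 178.
The bindery step cannot start until folding (finishes minute 178); ink mixing (finishes minute 45). The controlling bound is minute 178, so the bindery step finishes at 178 + 15 = minute 193.
The earliest everything can be done is minute 193, which is after the deadline of 149, so it is not possible.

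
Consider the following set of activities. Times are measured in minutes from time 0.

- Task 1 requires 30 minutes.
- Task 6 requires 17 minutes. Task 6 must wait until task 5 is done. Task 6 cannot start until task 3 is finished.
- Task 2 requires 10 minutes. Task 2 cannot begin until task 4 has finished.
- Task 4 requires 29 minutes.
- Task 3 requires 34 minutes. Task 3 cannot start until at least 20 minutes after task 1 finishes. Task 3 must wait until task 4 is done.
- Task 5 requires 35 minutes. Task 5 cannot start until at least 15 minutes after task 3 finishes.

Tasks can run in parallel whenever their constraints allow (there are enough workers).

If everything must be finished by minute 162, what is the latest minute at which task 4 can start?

Task 6 must finish by minute 162; it takes 17 minutes, so it must start by 162 − 17 = minute 145.
Task 5 has to be done before task 6 (must start by minute 145). That means finishing by minute 145, i.e. starting by 145 − 35 = minute 110.
Task 3 must finish in time for task 5 (must start by minute 110, minus 15-minute gap → minute 95); task 6 (must start by minute 145). The tightest is minute 95, so task 3 must start by 95 − 34 = minute 61.
Task 2 has no dependents, so it just needs to finish by minute 162. Starting by 162 − 10 = minute 152 achieves that.
Task 4 feeds task 2 (must start by minute 152); task 3 (must start by minute 61). Taking the minimum, task 4 must finish by minute 61 and start by 61 − 29 = minute 32.

32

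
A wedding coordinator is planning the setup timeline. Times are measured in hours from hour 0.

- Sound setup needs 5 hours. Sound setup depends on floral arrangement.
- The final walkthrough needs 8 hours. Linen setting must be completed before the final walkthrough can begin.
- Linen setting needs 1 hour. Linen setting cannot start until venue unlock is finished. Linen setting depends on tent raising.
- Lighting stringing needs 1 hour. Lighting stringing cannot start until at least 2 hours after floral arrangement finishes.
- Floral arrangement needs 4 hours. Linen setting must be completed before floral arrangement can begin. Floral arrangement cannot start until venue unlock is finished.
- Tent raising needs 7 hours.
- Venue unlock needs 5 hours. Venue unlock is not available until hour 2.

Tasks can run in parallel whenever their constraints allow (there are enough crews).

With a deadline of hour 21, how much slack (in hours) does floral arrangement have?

4

Tent raising can start immediately at hour 0; it finishes at hour 7.
After its own release at hour 2, venue unlock can start at hour 2 and finishes at hour 7.
Linen setting has to wait for venue unlock (finishes hour 7); tent raising (finishes hour 7). The latest of these is hour 7, so linen setting runs hour 7 to 7 + 1 = hour 8.
For floral arrangement: linen setting (finishes hour 8); venue unlock (finishes hour 7). Taking the maximum gives a start of hour 8, and it finishes at 8 + 4 = hour 12.

Working backward from the deadline:
Lighting stringing must finish by hour 21; it takes 1 hour, so it must start by 21 − 1 = hour 20.
Sound setup has no dependents, so it just needs to finish by hour 21. Starting by 21 − 5 = hour 16 achieves that.
Floral arrangement must finish in time for lighting stringing (must start by hour 20, minus 2-hour gap → hour 18); sound setup (must start by hour 16). The tightest is hour 16, so floral arrangement must start by 16 − 4 = hour 12.
So floral arrangement can start as early as hour 8 and as late as hour 12, giving 12 − 8 = 4 hours of slack.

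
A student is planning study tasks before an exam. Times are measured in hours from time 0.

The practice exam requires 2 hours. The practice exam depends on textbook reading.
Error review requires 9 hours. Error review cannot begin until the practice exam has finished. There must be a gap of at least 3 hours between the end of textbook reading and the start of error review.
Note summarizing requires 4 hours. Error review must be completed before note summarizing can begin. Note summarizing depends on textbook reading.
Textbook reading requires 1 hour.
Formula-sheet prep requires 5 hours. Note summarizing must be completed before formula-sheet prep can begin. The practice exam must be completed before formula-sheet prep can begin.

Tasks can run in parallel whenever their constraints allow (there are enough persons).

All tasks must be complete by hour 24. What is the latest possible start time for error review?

6

Formula-sheet prep has no dependents, so it just needs to finish by hour 24. Starting by 24 − 5 = hour 19 achieves that.
Note summarizing has to be done before formula-sheet prep (must start by hour 19). That means finishing by hour 19, i.e. starting by 19 − 4 = hour 15.
Error review must finish before note summarizing (must start by hour 15). With a 9-hour duration, error review must start by 15 − 9 = hour 6.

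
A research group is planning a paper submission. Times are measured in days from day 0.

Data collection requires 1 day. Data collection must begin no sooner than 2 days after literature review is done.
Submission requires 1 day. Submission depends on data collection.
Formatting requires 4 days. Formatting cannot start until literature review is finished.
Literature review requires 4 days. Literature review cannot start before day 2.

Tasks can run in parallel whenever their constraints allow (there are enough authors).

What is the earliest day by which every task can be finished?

Literature review cannot begin until its own release at day 2. It runs from day 2 to 2 + 4 = day 6.
Formatting waits on literature review (finishes day 6), so it starts at day 6 and finishes at 6 + 4 = day 10.
Data collection cannot begin until literature review (finishes day 6, plus 2-day gap → day 8). It runs from day 8 to 8 + 1 = day 9.
After data collection (finishes day 9), submission can start at day 9 and finishes at day 10.
All tasks are finished once the last one completes. Finish times: Literature review at 6, Data collection at 9, Formatting at 10, Submission at 10. The latest is day 10.

10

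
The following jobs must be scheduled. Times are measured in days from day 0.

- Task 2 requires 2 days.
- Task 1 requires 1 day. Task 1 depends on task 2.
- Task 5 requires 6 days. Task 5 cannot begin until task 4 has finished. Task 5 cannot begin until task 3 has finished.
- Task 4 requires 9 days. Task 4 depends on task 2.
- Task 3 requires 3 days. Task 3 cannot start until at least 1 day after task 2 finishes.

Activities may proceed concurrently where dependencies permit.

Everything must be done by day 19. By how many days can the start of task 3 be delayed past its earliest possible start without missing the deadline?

Task 2 can start immediately at day 0; it finishes at day 2.
After task 2 (finishes day 2, plus 1-day gap → day 3), task 3 can start at day 3 and finishes at day 6.

Working backward from the deadline:
Task 5 has no dependents, so it just needs to finish by day 19. Starting by 19 − 6 = day 13 achieves that.
Task 3 must finish before task 5 (must start by day 13). With a 3-day duration, task 3 must start by 13 − 3 = day 10.
So task 3 can start as early as day 3 and as late as day 10, giving 10 − 3 = 7 days of slack.

7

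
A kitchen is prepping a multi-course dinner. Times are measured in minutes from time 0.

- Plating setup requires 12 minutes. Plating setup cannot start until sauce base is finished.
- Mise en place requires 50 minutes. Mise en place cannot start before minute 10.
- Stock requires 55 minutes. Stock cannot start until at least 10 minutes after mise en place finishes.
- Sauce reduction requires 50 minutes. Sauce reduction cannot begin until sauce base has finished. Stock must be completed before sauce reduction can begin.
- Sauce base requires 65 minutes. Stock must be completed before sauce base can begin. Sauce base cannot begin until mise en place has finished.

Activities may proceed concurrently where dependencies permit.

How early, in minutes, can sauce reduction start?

After its own release at minute 10, mise en place can start at minute 10 and finishes at minute 60.
After mise en place (finishes minute 60, plus 10-minute gap → minute 70), stock can start at minute 70 and finishes at minute 125.
For sauce base: stock (finishes minute 125); mise en place (finishes minute 60). Taking the maximum gives a start of minute 125, and it finishes at 125 + 65 = minute 190.
Sauce reduction waits on sauce base (finishes minute 190); stock (finishes minute 125). The latest of these is minute 190, which is the earliest sauce reduction can start.

190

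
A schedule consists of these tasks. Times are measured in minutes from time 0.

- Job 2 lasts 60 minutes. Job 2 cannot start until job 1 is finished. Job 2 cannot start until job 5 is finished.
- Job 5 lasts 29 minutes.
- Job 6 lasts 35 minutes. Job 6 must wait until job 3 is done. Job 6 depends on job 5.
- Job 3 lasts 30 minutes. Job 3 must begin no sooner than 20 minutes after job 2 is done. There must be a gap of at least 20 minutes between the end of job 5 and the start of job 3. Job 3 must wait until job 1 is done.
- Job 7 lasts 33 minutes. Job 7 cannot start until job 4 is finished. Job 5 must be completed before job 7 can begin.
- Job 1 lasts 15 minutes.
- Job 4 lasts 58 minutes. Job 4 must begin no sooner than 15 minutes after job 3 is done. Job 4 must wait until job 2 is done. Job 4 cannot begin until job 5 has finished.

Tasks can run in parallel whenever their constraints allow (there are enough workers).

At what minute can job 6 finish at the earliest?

174

Job 5 can start immediately at minute 0; it finishes at minute 29.
Nothing blocks job 1, so it runs from minute 0 to minute 15.
Job 2 cannot start until job 1 (finishes minute 15); job 5 (finishes minute 29). The controlling bound is minute 29, so job 2 finishes at 29 + 60 = minute 89.
Job 3 has to wait for job 2 (finishes minute 89, plus 20-minute gap → minute 109); job 5 (finishes minute 29, plus 20-minute gap → minute 49); job 1 (finishes minute 15). The latest of these is minute 109, so job 3 runs minute 109 to 109 + 30 = minute 139.
For job 6: job 3 (finishes minute 139); job 5 (finishes minute 29). Taking the maximum gives a start of minute 139, and it finishes at 139 + 35 = minute 174.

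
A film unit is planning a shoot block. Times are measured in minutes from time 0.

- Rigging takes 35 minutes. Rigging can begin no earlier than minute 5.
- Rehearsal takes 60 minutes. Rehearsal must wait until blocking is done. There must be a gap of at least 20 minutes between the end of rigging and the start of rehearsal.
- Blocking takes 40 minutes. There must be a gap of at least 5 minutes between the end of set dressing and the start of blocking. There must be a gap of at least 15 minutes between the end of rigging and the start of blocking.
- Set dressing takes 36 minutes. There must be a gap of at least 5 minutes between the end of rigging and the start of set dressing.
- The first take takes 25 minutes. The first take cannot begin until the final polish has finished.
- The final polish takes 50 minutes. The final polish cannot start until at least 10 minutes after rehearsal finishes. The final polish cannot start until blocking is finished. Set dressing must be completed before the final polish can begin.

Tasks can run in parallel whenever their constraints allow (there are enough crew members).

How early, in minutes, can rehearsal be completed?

186

Rigging cannot begin until its own release at minute 5. It runs from minute 5 to 5 + 35 = minute 40.
Set dressing cannot begin until rigging (finishes minute 40, plus 5-minute gap → minute 45). It runs from minute 45 to 45 + 36 = minute 81.
Blocking has to wait for set dressing (finishes minute 81, plus 5-minute gap → minute 86); rigging (finishes minute 40, plus 15-minute gap → minute 55). The latest of these is minute 86, so blocking runs minute 86 to 86 + 40 = minute 126.
Rehearsal has to wait for blocking (finishes minute 126); rigging (finishes minute 40, plus 20-minute gap → minute 60). The latest of these is minute 126, so rehearsal runs minute 126 to 126 + 60 = minute 186.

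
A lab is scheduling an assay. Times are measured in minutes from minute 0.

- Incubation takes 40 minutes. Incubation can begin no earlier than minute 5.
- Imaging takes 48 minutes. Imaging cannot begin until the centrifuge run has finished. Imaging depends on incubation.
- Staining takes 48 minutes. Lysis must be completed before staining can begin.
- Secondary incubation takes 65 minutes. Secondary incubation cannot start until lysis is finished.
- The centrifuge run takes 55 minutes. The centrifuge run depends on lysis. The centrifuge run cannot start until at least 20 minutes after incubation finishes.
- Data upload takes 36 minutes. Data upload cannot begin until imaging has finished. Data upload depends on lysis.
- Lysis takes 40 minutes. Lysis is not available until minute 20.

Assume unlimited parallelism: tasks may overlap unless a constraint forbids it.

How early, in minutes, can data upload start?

168

After its own release at minute 5, incubation can start at minute 5 and finishes at minute 45.
Lysis cannot begin until its own release at minute 20. It runs from minute 20 to 20 + 40 = minute 60.
The centrifuge run needs all of lysis (finishes minute 60); incubation (finishes minute 45, plus 20-minute gap → minute 65). That puts its earliest start at minute 65; it finishes at 65 + 55 = minute 120.
For imaging: the centrifuge run (finishes minute 120); incubation (finishes minute 45). Taking the maximum gives a start of minute 120, and it finishes at 120 + 48 = minute 168.
Data upload waits on imaging (finishes minute 168); lysis (finishes minute 60). The latest of these is minute 168, which is the earliest data upload can start.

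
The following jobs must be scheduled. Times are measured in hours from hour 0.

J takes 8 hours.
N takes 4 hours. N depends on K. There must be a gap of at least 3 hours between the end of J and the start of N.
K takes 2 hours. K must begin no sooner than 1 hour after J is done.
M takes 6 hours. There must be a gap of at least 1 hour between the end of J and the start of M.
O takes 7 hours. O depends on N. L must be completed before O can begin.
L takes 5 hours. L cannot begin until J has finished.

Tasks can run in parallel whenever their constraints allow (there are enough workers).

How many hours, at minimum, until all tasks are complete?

J can start immediately at hour 0; it finishes at hour 8.
After J (finishes hour 8, plus 1-hour gap → hour 9), M can start at hour 9 and finishes at hour 15.
L cannot begin until J (finishes hour 8). It runs from hour 8 to 8 + 5 = hour 13.
After J (finishes hour 8, plus 1-hour gap → hour 9), K can start at hour 9 and finishes at hour 11.
N needs all of K (finishes hour 11); J (finishes hour 8, plus 3-hour gap → hour 11). That puts its earliest start at hour 11; it finishes at 11 + 4 = hour 15.
O cannot start until N (finishes hour 15); L (finishes hour 13). The controlling bound is hour 15, so O finishes at 15 + 7 = hour 22.
All tasks are finished once the last one completes. Finish times: J at 8, K at 11, L at 13, M at 15, N at 15, O at 22. The latest is hour 22.

22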